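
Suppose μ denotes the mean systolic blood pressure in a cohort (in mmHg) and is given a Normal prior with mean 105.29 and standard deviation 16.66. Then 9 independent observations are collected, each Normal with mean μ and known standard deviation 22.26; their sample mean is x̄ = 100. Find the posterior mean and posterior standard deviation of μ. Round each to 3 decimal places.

Prior precision 1/τ₀² = 1/16.66² = 0.00360288; data precision n/σ² = 9/22.26² = 0.0181632.
Posterior precision = 0.00360288 + 0.0181632 = 0.0217661, giving posterior SD = 1/√0.0217661 = 6.778.
Posterior mean = (0.00360288·105.29 + 0.0181632·100) / 0.0217661 = 100.876.

Posterior mean ≈ 100.876; posterior SD ≈ 6.778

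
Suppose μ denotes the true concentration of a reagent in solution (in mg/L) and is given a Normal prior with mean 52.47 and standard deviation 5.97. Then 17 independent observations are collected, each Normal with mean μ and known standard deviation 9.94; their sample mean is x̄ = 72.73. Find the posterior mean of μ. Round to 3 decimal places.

Posterior mean ≈ 69.889

With known σ, the Normal prior is conjugate. Weight on the data is w = (n/σ²)/(n/σ² + 1/τ₀²) = 0.172059/(0.172059+0.0280577) = 0.85979.
Posterior mean = w·x̄ + (1−w)·μ₀ = 0.85979·72.73 + 0.14021·52.47 = 69.889.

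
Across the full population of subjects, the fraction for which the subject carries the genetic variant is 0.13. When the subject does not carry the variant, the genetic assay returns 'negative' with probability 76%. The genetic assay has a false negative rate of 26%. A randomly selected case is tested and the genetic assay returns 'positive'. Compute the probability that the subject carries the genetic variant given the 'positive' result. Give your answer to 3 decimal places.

P(H | E) ≈ 0.315

Let H be the event that the subject carries the genetic variant. P(H) = 0.13, so P(¬H) = 0.87. With E the 'positive' result, P(E|H) = 0.74 and P(E|¬H) = 0.24.
P(E) = 0.74·0.13 + 0.24·0.87 = 0.096200 + 0.20880 = 0.30500.
By Bayes' theorem, P(H|E) = 0.096200 / 0.30500 = 0.315.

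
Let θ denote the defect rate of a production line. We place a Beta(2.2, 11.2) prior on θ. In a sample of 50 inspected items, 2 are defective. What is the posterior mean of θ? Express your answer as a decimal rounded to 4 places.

Posterior mean ≈ 0.0662

The binomial likelihood is conjugate to the Beta prior: with 2 successes and 48 failures, the posterior is Beta(2.2+2, 11.2+48) = Beta(4.2, 59.2).
E[θ | data] = 4.2/(4.2+59.2) = 0.0662.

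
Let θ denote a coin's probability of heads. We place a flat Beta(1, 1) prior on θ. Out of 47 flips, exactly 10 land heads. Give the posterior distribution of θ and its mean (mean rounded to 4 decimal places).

Posterior: Beta(11, 38); mean ≈ 0.2245

The binomial likelihood is conjugate to the Beta prior: with 10 successes and 37 failures, the posterior is Beta(1+10, 1+37) = Beta(11, 38).
Posterior mean = α/(α+β) = 11/49 = 0.2245.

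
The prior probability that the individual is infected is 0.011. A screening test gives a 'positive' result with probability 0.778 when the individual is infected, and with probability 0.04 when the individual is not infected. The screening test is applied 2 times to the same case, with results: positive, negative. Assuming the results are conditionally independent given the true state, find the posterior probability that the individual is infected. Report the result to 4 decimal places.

Let H be the event that the individual is infected; start with P(H) = 0.011. P('positive'|H) = 0.778, P('positive'|¬H) = 0.04.
Update on result 1 ('positive'): P(H) ← 0.778·0.0110 / (0.778·0.0110 + 0.04·0.9890) = 0.0085580/0.048118 = 0.1779.
Update on result 2 ('negative'): P(H) ← 0.222·0.1779 / (0.222·0.1779 + 0.96·0.8221) = 0.039484/0.82874 = 0.0476.

Posterior P(H) ≈ 0.0476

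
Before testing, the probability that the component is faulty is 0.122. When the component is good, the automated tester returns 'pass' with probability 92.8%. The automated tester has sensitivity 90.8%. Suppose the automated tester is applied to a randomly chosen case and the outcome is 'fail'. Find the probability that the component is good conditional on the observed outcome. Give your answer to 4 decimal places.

Let H be the event that the component is faulty. P(H) = 0.122, so P(¬H) = 0.878. With E the 'fail' result, P(E|H) = 0.908 and P(E|¬H) = 0.072.
P(E) = 0.908·0.122 + 0.072·0.878 = 0.11078 + 0.063216 = 0.17399.
By Bayes' theorem, P(H|E) = 0.11078 / 0.17399 = 0.6367. Hence P(¬H|E) = 1 − 0.6367 = 0.3633.

P(¬H | E) ≈ 0.3633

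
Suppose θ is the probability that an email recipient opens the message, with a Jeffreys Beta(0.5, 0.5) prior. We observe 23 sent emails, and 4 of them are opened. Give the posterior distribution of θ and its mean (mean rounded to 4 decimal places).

Posterior: Beta(4.5, 19.5); mean ≈ 0.1875

The binomial likelihood is conjugate to the Beta prior: with 4 successes and 19 failures, the posterior is Beta(0.5+4, 0.5+19) = Beta(4.5, 19.5).
Posterior mean = α/(α+β) = 4.5/24 = 0.1875.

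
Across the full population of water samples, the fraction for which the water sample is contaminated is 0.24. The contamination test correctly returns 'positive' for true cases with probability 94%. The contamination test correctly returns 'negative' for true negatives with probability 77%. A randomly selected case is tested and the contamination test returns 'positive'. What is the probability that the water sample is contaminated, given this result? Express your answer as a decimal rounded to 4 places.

Write H for 'the water sample is contaminated'. Prior odds H:¬H = 0.24/0.76 = 0.31579. For the 'positive' outcome, the likelihood ratio is 0.94/0.23 = 4.0870.
Posterior odds = 0.31579 × 4.0870 = 1.2906, so P(H|E) = 1.2906/(1+1.2906) = 0.5634.

P(H | E) ≈ 0.5634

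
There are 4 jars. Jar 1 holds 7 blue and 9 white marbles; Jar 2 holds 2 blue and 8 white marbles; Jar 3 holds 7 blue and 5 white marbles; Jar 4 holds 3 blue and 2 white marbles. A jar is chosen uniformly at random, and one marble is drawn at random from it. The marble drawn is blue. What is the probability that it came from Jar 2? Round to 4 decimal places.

Posterior probability ≈ 0.1098

Tabulate prior·likelihood by source: [1] prior 0.25, lik 0.4375, product 0.1094; [2] prior 0.25, lik 0.2, product 0.05000; [3] prior 0.25, lik 0.5833, product 0.1458; [4] prior 0.25, lik 0.6, product 0.1500.
Normalizing constant = 0.45521; the posterior for Jar 2 is its product over the sum, 0.05000/0.45521 = 0.1098.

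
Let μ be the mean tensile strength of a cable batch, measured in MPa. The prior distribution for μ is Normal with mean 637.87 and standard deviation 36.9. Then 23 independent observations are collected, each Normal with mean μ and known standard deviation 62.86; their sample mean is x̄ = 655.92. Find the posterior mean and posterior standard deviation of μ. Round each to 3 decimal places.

With known σ, the Normal prior is conjugate. Weight on the data is w = (n/σ²)/(n/σ² + 1/τ₀²) = 0.00582075/(0.00582075+0.00073442) = 0.88796.
Posterior mean = w·x̄ + (1−w)·μ₀ = 0.88796·655.92 + 0.11204·637.87 = 653.898. Posterior variance = 1/(0.00582075+0.00073442) = 152.551, so SD = 12.351.

Posterior mean ≈ 653.898; posterior SD ≈ 12.351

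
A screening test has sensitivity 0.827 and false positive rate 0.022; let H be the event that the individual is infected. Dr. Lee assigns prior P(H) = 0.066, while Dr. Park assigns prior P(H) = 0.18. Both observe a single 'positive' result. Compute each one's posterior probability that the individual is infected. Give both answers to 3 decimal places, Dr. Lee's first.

Dr. Lee: 0.727; Dr. Park: 0.892

The likelihood ratio for a 'positive' result is 0.827/0.022 = 37.591.
Dr. Lee: prior odds 0.066/0.934 = 0.070664; posterior odds 2.6563; posterior probability 0.727.
Dr. Park: prior odds 0.18/0.82 = 0.21951; posterior odds 8.2517; posterior probability 0.892.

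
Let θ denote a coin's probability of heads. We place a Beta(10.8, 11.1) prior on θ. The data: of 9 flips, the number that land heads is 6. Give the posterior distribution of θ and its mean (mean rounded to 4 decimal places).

Observing 6 successes and 3 failures updates Beta(10.8, 11.1) by adding the success and failure counts to the two shape parameters: α = 10.8+6 = 16.8, β = 11.1+3 = 14.1.
Posterior mean = α/(α+β) = 16.8/30.9 = 0.5437.

Posterior: Beta(16.8, 14.1); mean ≈ 0.5437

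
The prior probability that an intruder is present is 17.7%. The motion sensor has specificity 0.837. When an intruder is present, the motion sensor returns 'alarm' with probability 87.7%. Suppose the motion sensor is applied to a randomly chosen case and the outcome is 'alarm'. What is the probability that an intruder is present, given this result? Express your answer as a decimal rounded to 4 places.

P(H | E) ≈ 0.5364

Write H for 'an intruder is present'. Prior odds H:¬H = 0.177/0.823 = 0.21507. For the 'alarm' outcome, the likelihood ratio is 0.877/0.163 = 5.3804.
Posterior odds = 0.21507 × 5.3804 = 1.1571, so P(H|E) = 1.1571/(1+1.1571) = 0.5364.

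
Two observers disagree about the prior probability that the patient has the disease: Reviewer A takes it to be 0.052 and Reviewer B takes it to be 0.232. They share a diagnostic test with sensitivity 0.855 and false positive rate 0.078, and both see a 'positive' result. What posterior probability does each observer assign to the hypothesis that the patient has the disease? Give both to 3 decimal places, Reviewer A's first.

The likelihood ratio for a 'positive' result is 0.855/0.078 = 10.962.
Reviewer A: prior odds 0.052/0.948 = 0.054852; posterior odds 0.60127; posterior probability 0.375.
Reviewer B: prior odds 0.232/0.768 = 0.30208; posterior odds 3.3113; posterior probability 0.768.

Reviewer A: 0.375; Reviewer B: 0.768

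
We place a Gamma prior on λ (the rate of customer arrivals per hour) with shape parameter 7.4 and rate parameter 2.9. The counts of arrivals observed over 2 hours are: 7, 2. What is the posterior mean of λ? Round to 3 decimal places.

Posterior mean ≈ 3.347

Total count ∑xᵢ = 9 over n = 2 hours.
Gamma is conjugate to the Poisson likelihood: posterior is Gamma(shape = 7.4+9 = 16.4, rate = 2.9+2 = 4.9).
Posterior mean = shape/rate = 16.4/4.9 = 3.347.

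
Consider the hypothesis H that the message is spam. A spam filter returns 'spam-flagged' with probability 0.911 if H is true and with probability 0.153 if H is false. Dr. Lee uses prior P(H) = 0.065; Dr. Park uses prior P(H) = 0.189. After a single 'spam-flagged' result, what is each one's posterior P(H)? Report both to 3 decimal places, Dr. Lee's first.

Dr. Lee: 0.293; Dr. Park: 0.581

P('+'|H) = 0.911, P('+'|¬H) = 0.153.
Dr. Lee: numerator 0.911·0.065 = 0.059215; evidence = 0.059215+0.153·0.935 = 0.20227; posterior = 0.293.
Dr. Park: numerator 0.911·0.189 = 0.17218; evidence = 0.17218+0.153·0.811 = 0.29626; posterior = 0.581.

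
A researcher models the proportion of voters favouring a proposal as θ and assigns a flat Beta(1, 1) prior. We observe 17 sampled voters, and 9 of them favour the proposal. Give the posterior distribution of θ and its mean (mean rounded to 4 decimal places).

Posterior: Beta(10, 9); mean ≈ 0.5263

The binomial likelihood is conjugate to the Beta prior: with 9 successes and 8 failures, the posterior is Beta(1+9, 1+8) = Beta(10, 9).
Posterior mean = α/(α+β) = 10/19 = 0.5263.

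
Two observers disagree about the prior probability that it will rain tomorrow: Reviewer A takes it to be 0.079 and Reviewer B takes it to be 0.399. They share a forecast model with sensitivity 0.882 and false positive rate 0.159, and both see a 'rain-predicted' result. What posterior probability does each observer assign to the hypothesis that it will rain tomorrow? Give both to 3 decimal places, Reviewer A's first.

The likelihood ratio for a 'rain-predicted' result is 0.882/0.159 = 5.5472.
Reviewer A: prior odds 0.079/0.921 = 0.085776; posterior odds 0.47582; posterior probability 0.322.
Reviewer B: prior odds 0.399/0.601 = 0.66389; posterior odds 3.6827; posterior probability 0.786.

Reviewer A: 0.322; Reviewer B: 0.786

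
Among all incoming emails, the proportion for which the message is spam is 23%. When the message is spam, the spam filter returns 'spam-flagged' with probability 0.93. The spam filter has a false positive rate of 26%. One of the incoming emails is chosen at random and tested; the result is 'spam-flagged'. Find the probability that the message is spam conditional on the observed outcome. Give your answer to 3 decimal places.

P(H | E) ≈ 0.517

Write H for 'the message is spam'. Prior odds H:¬H = 0.23/0.77 = 0.29870. For the 'spam-flagged' outcome, the likelihood ratio is 0.93/0.26 = 3.5769.
Posterior odds = 0.29870 × 3.5769 = 1.0684, so P(H|E) = 1.0684/(1+1.0684) = 0.517.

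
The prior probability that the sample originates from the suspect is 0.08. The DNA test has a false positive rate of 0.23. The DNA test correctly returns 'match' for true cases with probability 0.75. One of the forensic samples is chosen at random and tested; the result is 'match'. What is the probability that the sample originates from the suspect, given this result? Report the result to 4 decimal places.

P(H | E) ≈ 0.2209

Let H be the event that the sample originates from the suspect. P(H) = 0.08, so P(¬H) = 0.92. With E the 'match' result, P(E|H) = 0.75 and P(E|¬H) = 0.23.
P(E) = 0.75·0.08 + 0.23·0.92 = 0.060000 + 0.21160 = 0.27160.
By Bayes' theorem, P(H|E) = 0.060000 / 0.27160 = 0.2209.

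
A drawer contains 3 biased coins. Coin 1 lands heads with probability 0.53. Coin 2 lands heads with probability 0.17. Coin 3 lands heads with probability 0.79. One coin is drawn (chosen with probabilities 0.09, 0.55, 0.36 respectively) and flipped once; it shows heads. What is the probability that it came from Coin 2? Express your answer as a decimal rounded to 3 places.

Tabulate prior·likelihood by source: [1] prior 0.09, lik 0.53, product 0.04770; [2] prior 0.55, lik 0.17, product 0.09350; [3] prior 0.36, lik 0.79, product 0.2844.
Normalizing constant = 0.42560; the posterior for Coin 2 is its product over the sum, 0.09350/0.42560 = 0.220.

Posterior probability ≈ 0.220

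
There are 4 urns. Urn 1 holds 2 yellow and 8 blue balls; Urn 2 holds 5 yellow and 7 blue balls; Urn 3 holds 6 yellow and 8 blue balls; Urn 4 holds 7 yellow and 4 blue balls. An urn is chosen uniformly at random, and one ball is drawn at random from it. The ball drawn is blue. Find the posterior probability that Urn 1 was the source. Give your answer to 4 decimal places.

Tabulate prior·likelihood by source: [1] prior 0.25, lik 0.8, product 0.2000; [2] prior 0.25, lik 0.5833, product 0.1458; [3] prior 0.25, lik 0.5714, product 0.1429; [4] prior 0.25, lik 0.3636, product 0.09091.
Normalizing constant = 0.57960; the posterior for Urn 1 is its product over the sum, 0.2000/0.57960 = 0.3451.

Posterior probability ≈ 0.3451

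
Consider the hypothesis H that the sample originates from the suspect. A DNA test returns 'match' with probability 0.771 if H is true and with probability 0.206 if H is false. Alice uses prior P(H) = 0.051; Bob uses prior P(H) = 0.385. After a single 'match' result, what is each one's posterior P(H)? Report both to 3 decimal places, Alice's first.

Alice: 0.167; Bob: 0.701

P('+'|H) = 0.771, P('+'|¬H) = 0.206.
Alice: numerator 0.771·0.051 = 0.039321; evidence = 0.039321+0.206·0.949 = 0.23481; posterior = 0.167.
Bob: numerator 0.771·0.385 = 0.29684; evidence = 0.29684+0.206·0.615 = 0.42353; posterior = 0.701.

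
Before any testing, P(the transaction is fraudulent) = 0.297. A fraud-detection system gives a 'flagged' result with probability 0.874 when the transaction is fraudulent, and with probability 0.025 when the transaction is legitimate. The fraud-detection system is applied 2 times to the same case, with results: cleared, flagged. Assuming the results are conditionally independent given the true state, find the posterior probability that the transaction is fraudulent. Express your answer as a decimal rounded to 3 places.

Posterior P(H) ≈ 0.656

With H the event that the transaction is fraudulent, the joint likelihood of the observed sequence is P(data|H) = 0.126·0.874 = 0.11012 and P(data|¬H) = 0.975·0.025 = 0.024375.
Bayes: P(H|data) = 0.297·0.11012 / (0.297·0.11012 + 0.703·0.024375) = 0.032707/0.049842 = 0.6562.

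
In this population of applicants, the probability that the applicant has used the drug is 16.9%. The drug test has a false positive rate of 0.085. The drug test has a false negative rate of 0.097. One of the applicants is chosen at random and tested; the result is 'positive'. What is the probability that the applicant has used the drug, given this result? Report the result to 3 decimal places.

Write H for 'the applicant has used the drug'. Prior odds H:¬H = 0.169/0.831 = 0.20337. For the 'positive' outcome, the likelihood ratio is 0.903/0.085 = 10.624.
Posterior odds = 0.20337 × 10.624 = 2.1605, so P(H|E) = 2.1605/(1+2.1605) = 0.684.

P(H | E) ≈ 0.684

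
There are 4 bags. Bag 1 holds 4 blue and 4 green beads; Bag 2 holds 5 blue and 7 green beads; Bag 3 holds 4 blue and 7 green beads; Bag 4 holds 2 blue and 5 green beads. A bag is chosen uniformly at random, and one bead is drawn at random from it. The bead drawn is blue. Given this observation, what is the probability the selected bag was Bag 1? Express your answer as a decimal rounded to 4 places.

Tabulate prior·likelihood by source: [1] prior 0.25, lik 0.5, product 0.1250; [2] prior 0.25, lik 0.4167, product 0.1042; [3] prior 0.25, lik 0.3636, product 0.09091; [4] prior 0.25, lik 0.2857, product 0.07143.
Normalizing constant = 0.39150; the posterior for Bag 1 is its product over the sum, 0.1250/0.39150 = 0.3193.

Posterior probability ≈ 0.3193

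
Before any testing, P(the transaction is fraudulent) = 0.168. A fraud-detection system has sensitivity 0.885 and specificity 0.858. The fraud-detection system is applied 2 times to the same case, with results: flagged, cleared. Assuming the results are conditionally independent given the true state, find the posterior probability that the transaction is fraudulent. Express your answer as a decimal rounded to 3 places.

Let H be the event that the transaction is fraudulent; start with P(H) = 0.168. P('flagged'|H) = 0.885, P('flagged'|¬H) = 0.142.
Update on result 1 ('flagged'): P(H) ← 0.885·0.1680 / (0.885·0.1680 + 0.142·0.8320) = 0.14868/0.26682 = 0.5572.
Update on result 2 ('cleared'): P(H) ← 0.115·0.5572 / (0.115·0.5572 + 0.858·0.4428) = 0.064080/0.44398 = 0.1443.

Posterior P(H) ≈ 0.144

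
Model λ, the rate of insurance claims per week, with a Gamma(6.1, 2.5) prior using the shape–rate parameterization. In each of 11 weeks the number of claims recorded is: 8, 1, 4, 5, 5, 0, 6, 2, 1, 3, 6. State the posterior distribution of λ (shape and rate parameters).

The Poisson likelihood adds the total count to the shape and the number of exposure periods to the rate. Here ∑xᵢ = 41 and n = 11, so shape 6.1→47.1 and rate 2.5→13.5.

Posterior: Gamma(shape=47.1, rate=13.5)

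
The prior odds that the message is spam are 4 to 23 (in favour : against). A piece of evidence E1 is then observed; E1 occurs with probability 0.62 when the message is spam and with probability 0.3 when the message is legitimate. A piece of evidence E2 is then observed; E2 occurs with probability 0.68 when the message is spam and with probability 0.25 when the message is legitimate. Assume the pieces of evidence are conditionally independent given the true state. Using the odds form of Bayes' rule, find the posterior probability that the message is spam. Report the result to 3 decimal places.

Prior odds = 4/23 = 0.17391.
Likelihood ratio for E1 = 0.62/0.3 = 2.0667.
Likelihood ratio for E2 = 0.68/0.25 = 2.7200.
Posterior odds = prior odds × LR₁ × LR₂ = 0.97762.
Posterior probability = odds/(1+odds) = 0.97762/1.9776 = 0.494.

Posterior probability ≈ 0.494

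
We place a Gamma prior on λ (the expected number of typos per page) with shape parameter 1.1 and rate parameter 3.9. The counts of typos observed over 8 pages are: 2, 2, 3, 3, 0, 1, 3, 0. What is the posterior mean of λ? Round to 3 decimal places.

Total count ∑xᵢ = 14 over n = 8 pages.
Gamma is conjugate to the Poisson likelihood: posterior is Gamma(shape = 1.1+14 = 15.1, rate = 3.9+8 = 11.9).
E[λ | data] = 15.1/11.9 = 1.269.

Posterior mean ≈ 1.269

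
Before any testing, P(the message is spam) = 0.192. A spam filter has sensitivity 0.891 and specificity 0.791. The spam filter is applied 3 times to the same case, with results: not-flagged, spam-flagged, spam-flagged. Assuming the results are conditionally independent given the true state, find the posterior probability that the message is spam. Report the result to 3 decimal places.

Posterior P(H) ≈ 0.373

With H the event that the message is spam, the joint likelihood of the observed sequence is P(data|H) = 0.109·0.891·0.891 = 0.086533 and P(data|¬H) = 0.791·0.209·0.209 = 0.034552.
Bayes: P(H|data) = 0.192·0.086533 / (0.192·0.086533 + 0.808·0.034552) = 0.016614/0.044532 = 0.3731.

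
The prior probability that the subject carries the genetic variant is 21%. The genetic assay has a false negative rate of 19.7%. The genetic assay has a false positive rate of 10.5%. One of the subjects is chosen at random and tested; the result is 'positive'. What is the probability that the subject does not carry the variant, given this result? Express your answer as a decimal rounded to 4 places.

P(¬H | E) ≈ 0.3297

Let H be the event that the subject carries the genetic variant. P(H) = 0.21, so P(¬H) = 0.79. With E the 'positive' result, P(E|H) = 0.803 and P(E|¬H) = 0.105.
P(E) = 0.803·0.21 + 0.105·0.79 = 0.16863 + 0.082950 = 0.25158.
By Bayes' theorem, P(H|E) = 0.16863 / 0.25158 = 0.6703. Hence P(¬H|E) = 1 − 0.6703 = 0.3297.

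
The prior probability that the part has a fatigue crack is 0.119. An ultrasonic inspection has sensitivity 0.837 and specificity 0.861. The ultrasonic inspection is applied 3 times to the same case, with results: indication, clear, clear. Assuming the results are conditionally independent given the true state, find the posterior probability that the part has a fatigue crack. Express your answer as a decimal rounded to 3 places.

Let H be the event that the part has a fatigue crack; start with P(H) = 0.119. P('indication'|H) = 0.837, P('indication'|¬H) = 0.139.
Update on result 1 ('indication'): P(H) ← 0.837·0.1190 / (0.837·0.1190 + 0.139·0.8810) = 0.099603/0.22206 = 0.4485.
Update on result 2 ('clear'): P(H) ← 0.163·0.4485 / (0.163·0.4485 + 0.861·0.5515) = 0.073112/0.54792 = 0.1334.
Update on result 3 ('clear'): P(H) ← 0.163·0.1334 / (0.163·0.1334 + 0.861·0.8666) = 0.021750/0.76786 = 0.0283.

Posterior P(H) ≈ 0.028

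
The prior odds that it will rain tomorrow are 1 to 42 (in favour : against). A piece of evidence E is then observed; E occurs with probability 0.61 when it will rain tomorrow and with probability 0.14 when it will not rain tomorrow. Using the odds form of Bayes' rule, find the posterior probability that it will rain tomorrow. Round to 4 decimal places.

Prior odds = 1/42 = 0.023810.
Likelihood ratio for E = 0.61/0.14 = 4.3571.
Posterior odds = prior odds × LR = 0.10374.
Posterior probability = odds/(1+odds) = 0.10374/1.1037 = 0.0940.

Posterior probability ≈ 0.0940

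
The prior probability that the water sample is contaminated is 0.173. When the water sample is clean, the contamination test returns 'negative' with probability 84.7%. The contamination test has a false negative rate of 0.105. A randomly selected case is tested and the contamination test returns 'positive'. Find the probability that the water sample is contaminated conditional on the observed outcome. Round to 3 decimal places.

P(H | E) ≈ 0.550

Let H be the event that the water sample is contaminated. P(H) = 0.173, so P(¬H) = 0.827. With E the 'positive' result, P(E|H) = 0.895 and P(E|¬H) = 0.153.
P(E) = 0.895·0.173 + 0.153·0.827 = 0.15484 + 0.12653 = 0.28137.
By Bayes' theorem, P(H|E) = 0.15484 / 0.28137 = 0.550.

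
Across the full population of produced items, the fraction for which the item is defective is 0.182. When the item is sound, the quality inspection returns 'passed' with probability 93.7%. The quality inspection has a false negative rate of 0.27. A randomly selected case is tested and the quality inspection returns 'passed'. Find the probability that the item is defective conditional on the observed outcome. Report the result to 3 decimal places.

Let H be the event that the item is defective. P(H) = 0.182, so P(¬H) = 0.818. With E the 'passed' result, P(E|H) = 0.27 and P(E|¬H) = 0.937.
P(E) = 0.27·0.182 + 0.937·0.818 = 0.049140 + 0.76647 = 0.81561.
By Bayes' theorem, P(H|E) = 0.049140 / 0.81561 = 0.060.

P(H | E) ≈ 0.060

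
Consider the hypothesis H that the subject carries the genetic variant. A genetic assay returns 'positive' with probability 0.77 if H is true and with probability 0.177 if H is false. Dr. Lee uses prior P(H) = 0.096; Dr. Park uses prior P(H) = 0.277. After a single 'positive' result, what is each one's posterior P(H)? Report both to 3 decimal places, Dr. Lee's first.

P('+'|H) = 0.77, P('+'|¬H) = 0.177.
Dr. Lee: numerator 0.77·0.096 = 0.073920; evidence = 0.073920+0.177·0.904 = 0.23393; posterior = 0.316.
Dr. Park: numerator 0.77·0.277 = 0.21329; evidence = 0.21329+0.177·0.723 = 0.34126; posterior = 0.625.

Dr. Lee: 0.316; Dr. Park: 0.625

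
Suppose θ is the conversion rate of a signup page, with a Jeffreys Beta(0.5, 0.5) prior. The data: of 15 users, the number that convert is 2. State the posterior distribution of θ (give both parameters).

Posterior: Beta(2.5, 13.5)

Observing 2 successes and 13 failures updates Beta(0.5, 0.5) by adding the success and failure counts to the two shape parameters: α = 0.5+2 = 2.5, β = 0.5+13 = 13.5.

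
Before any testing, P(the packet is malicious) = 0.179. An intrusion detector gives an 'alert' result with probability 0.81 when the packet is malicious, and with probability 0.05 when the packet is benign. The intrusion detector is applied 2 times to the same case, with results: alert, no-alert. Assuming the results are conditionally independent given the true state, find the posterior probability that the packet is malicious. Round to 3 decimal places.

Posterior P(H) ≈ 0.414

Let H be the event that the packet is malicious; start with P(H) = 0.179. P('alert'|H) = 0.81, P('alert'|¬H) = 0.05.
Update on result 1 ('alert'): P(H) ← 0.81·0.1790 / (0.81·0.1790 + 0.05·0.8210) = 0.14499/0.18604 = 0.7793.
Update on result 2 ('no-alert'): P(H) ← 0.19·0.7793 / (0.19·0.7793 + 0.95·0.2207) = 0.14808/0.35770 = 0.4140.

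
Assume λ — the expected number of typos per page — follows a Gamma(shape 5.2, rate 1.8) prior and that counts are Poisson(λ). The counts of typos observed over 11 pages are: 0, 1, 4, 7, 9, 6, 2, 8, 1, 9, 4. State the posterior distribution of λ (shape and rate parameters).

The Poisson likelihood adds the total count to the shape and the number of exposure periods to the rate. Here ∑xᵢ = 51 and n = 11, so shape 5.2→56.2 and rate 1.8→12.8.

Posterior: Gamma(shape=56.2, rate=12.8)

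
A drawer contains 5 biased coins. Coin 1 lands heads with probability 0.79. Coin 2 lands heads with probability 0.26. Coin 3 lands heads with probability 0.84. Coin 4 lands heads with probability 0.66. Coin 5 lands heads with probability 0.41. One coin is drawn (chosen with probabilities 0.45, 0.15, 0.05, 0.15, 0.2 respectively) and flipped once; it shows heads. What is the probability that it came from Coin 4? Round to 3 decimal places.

P(heads|C1) = 0.79; P(heads|C2) = 0.26; P(heads|C3) = 0.84; P(heads|C4) = 0.66; P(heads|C5) = 0.41.
Prior × likelihood for each source: 0.45·0.79=0.3555, 0.15·0.26=0.03900, 0.05·0.84=0.04200, 0.15·0.66=0.09900, 0.2·0.41=0.08200. Summing gives P(heads) = 0.61750.
P(Coin 4 | heads) = 0.09900 / 0.61750 = 0.160.

Posterior probability ≈ 0.160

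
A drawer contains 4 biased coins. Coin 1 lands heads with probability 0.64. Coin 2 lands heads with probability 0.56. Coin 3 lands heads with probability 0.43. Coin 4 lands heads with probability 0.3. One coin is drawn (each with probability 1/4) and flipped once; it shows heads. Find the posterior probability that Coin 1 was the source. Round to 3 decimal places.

Tabulate prior·likelihood by source: [1] prior 0.25, lik 0.64, product 0.1600; [2] prior 0.25, lik 0.56, product 0.1400; [3] prior 0.25, lik 0.43, product 0.1075; [4] prior 0.25, lik 0.3, product 0.07500.
Normalizing constant = 0.48250; the posterior for Coin 1 is its product over the sum, 0.1600/0.48250 = 0.332.

Posterior probability ≈ 0.332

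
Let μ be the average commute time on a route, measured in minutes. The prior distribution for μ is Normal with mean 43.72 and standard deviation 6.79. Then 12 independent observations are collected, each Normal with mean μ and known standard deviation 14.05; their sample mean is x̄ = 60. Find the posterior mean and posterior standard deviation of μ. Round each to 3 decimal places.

Prior precision 1/τ₀² = 1/6.79² = 0.0216900; data precision n/σ² = 12/14.05² = 0.0607895.
Posterior precision = 0.0216900 + 0.0607895 = 0.0824795, giving posterior SD = 1/√0.0824795 = 3.482.
Posterior mean = (0.0216900·43.72 + 0.0607895·60) / 0.0824795 = 55.719.

Posterior mean ≈ 55.719; posterior SD ≈ 3.482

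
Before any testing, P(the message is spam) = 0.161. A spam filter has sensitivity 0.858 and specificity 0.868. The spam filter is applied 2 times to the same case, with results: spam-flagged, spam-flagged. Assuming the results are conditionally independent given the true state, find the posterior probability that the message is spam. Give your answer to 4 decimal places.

Posterior P(H) ≈ 0.8902

Let H be the event that the message is spam; start with P(H) = 0.161. P('spam-flagged'|H) = 0.858, P('spam-flagged'|¬H) = 0.132.
Update on result 1 ('spam-flagged'): P(H) ← 0.858·0.1610 / (0.858·0.1610 + 0.132·0.8390) = 0.13814/0.24889 = 0.5550.
Update on result 2 ('spam-flagged'): P(H) ← 0.858·0.5550 / (0.858·0.5550 + 0.132·0.4450) = 0.47621/0.53495 = 0.8902.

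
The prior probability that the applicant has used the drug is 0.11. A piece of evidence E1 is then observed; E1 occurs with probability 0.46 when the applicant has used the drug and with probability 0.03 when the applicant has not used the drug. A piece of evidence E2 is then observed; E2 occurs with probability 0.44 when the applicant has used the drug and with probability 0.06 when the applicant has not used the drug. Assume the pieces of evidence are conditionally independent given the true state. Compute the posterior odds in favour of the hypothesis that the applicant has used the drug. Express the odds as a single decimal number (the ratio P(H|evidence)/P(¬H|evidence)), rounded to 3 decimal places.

Posterior odds ≈ 13.898

Prior odds = 0.11/(1−0.11) = 0.12360.
Likelihood ratio for E1 = 0.46/0.03 = 15.333.
Likelihood ratio for E2 = 0.44/0.06 = 7.3333.
Posterior odds = prior odds × LR₁ × LR₂ = 13.898.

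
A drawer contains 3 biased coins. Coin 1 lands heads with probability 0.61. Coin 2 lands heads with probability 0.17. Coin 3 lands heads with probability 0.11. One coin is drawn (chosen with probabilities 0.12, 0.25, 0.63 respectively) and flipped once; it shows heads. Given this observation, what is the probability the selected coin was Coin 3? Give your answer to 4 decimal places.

P(heads|C1) = 0.61; P(heads|C2) = 0.17; P(heads|C3) = 0.11.
Prior × likelihood for each source: 0.12·0.61=0.07320, 0.25·0.17=0.04250, 0.63·0.11=0.06930. Summing gives P(heads) = 0.18500.
P(Coin 3 | heads) = 0.06930 / 0.18500 = 0.3746.

Posterior probability ≈ 0.3746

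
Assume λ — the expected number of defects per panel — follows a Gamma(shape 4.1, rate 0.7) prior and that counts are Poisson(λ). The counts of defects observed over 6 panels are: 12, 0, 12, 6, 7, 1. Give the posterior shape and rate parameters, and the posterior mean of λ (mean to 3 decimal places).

The Poisson likelihood adds the total count to the shape and the number of exposure periods to the rate. Here ∑xᵢ = 38 and n = 6, so shape 4.1→42.1 and rate 0.7→6.7.
E[λ | data] = 42.1/6.7 = 6.284.

Posterior: Gamma(shape=42.1, rate=6.7); mean ≈ 6.284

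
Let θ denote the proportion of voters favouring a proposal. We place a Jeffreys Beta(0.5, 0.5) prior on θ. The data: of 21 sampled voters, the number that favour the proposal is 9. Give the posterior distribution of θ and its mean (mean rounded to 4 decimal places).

Observing 9 successes and 12 failures updates Beta(0.5, 0.5) by adding the success and failure counts to the two shape parameters: α = 0.5+9 = 9.5, β = 0.5+12 = 12.5.
Posterior mean = α/(α+β) = 9.5/22 = 0.4318.

Posterior: Beta(9.5, 12.5); mean ≈ 0.4318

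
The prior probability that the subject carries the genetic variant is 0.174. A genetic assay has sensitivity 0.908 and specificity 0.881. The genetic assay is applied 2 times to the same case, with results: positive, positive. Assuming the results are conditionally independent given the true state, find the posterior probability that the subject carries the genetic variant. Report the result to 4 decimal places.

With H the event that the subject carries the genetic variant, the joint likelihood of the observed sequence is P(data|H) = 0.908·0.908 = 0.82446 and P(data|¬H) = 0.119·0.119 = 0.014161.
Bayes: P(H|data) = 0.174·0.82446 / (0.174·0.82446 + 0.826·0.014161) = 0.14346/0.15515 = 0.9246.

Posterior P(H) ≈ 0.9246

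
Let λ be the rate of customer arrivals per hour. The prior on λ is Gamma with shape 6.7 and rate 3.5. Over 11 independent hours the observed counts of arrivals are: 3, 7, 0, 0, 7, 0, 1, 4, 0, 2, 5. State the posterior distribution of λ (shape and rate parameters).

The Poisson likelihood adds the total count to the shape and the number of exposure periods to the rate. Here ∑xᵢ = 29 and n = 11, so shape 6.7→35.7 and rate 3.5→14.5.

Posterior: Gamma(shape=35.7, rate=14.5)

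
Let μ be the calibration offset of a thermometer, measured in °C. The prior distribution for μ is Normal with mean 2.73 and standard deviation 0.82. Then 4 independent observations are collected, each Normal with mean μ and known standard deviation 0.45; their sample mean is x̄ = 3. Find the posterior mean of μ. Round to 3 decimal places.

Posterior mean ≈ 2.981

Prior precision 1/τ₀² = 1/0.82² = 1.48721; data precision n/σ² = 4/0.45² = 19.7531.
Posterior precision = 1.48721 + 19.7531 = 21.2403.
Posterior mean = (1.48721·2.73 + 19.7531·3) / 21.2403 = 2.981.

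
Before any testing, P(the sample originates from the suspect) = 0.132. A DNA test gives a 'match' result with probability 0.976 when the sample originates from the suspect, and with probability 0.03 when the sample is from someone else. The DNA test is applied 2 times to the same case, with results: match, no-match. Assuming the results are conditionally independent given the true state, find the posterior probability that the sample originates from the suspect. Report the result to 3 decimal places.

Posterior P(H) ≈ 0.109

With H the event that the sample originates from the suspect, the joint likelihood of the observed sequence is P(data|H) = 0.976·0.024 = 0.023424 and P(data|¬H) = 0.03·0.97 = 0.029100.
Bayes: P(H|data) = 0.132·0.023424 / (0.132·0.023424 + 0.868·0.029100) = 0.0030920/0.028351 = 0.1091.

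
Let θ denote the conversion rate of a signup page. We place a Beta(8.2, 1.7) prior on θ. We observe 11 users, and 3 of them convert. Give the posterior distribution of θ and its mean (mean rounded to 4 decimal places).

Posterior: Beta(11.2, 9.7); mean ≈ 0.5359

Observing 3 successes and 8 failures updates Beta(8.2, 1.7) by adding the success and failure counts to the two shape parameters: α = 8.2+3 = 11.2, β = 1.7+8 = 9.7.
E[θ | data] = 11.2/(11.2+9.7) = 0.5359.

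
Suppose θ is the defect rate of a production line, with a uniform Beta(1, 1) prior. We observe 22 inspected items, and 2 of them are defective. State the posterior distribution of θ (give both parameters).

Posterior: Beta(3, 21)

The binomial likelihood is conjugate to the Beta prior: with 2 successes and 20 failures, the posterior is Beta(1+2, 1+20) = Beta(3, 21).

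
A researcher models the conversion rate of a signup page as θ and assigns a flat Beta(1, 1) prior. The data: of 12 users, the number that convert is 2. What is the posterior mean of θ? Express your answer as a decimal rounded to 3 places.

The binomial likelihood is conjugate to the Beta prior: with 2 successes and 10 failures, the posterior is Beta(1+2, 1+10) = Beta(3, 11).
E[θ | data] = 3/(3+11) = 0.214.

Posterior mean ≈ 0.214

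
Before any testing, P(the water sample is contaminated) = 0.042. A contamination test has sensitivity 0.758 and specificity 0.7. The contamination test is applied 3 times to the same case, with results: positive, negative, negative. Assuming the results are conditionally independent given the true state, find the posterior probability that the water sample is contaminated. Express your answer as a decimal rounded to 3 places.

Let H be the event that the water sample is contaminated; start with P(H) = 0.042. P('positive'|H) = 0.758, P('positive'|¬H) = 0.3.
Update on result 1 ('positive'): P(H) ← 0.758·0.0420 / (0.758·0.0420 + 0.3·0.9580) = 0.031836/0.31924 = 0.0997.
Update on result 2 ('negative'): P(H) ← 0.242·0.0997 / (0.242·0.0997 + 0.7·0.9003) = 0.024134/0.65433 = 0.0369.
Update on result 3 ('negative'): P(H) ← 0.242·0.0369 / (0.242·0.0369 + 0.7·0.9631) = 0.0089257/0.68311 = 0.0131.

Posterior P(H) ≈ 0.013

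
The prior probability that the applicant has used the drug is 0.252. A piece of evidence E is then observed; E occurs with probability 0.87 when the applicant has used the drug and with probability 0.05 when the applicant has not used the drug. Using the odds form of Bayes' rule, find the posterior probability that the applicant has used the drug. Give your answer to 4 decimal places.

Posterior probability ≈ 0.8543

Prior odds = 0.252/(1−0.252) = 0.33690.
Likelihood ratio for E = 0.87/0.05 = 17.400.
Posterior odds = prior odds × LR = 5.8620.
Posterior probability = odds/(1+odds) = 5.8620/6.8620 = 0.8543.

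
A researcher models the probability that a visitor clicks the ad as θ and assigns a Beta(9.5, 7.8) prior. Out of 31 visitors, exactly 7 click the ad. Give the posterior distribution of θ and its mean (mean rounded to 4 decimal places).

The binomial likelihood is conjugate to the Beta prior: with 7 successes and 24 failures, the posterior is Beta(9.5+7, 7.8+24) = Beta(16.5, 31.8).
E[θ | data] = 16.5/(16.5+31.8) = 0.3416.

Posterior: Beta(16.5, 31.8); mean ≈ 0.3416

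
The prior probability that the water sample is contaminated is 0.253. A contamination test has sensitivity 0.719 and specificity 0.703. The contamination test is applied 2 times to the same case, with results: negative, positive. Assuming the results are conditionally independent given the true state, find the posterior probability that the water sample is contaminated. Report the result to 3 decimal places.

Let H be the event that the water sample is contaminated; start with P(H) = 0.253. P('positive'|H) = 0.719, P('positive'|¬H) = 0.297.
Update on result 1 ('negative'): P(H) ← 0.281·0.2530 / (0.281·0.2530 + 0.703·0.7470) = 0.071093/0.59623 = 0.1192.
Update on result 2 ('positive'): P(H) ← 0.719·0.1192 / (0.719·0.1192 + 0.297·0.8808) = 0.085731/0.34732 = 0.2468.

Posterior P(H) ≈ 0.247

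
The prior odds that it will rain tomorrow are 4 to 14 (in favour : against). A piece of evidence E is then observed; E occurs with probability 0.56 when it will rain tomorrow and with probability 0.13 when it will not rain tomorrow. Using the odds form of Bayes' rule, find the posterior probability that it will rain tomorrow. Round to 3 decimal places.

Posterior probability ≈ 0.552

Prior odds = 4/14 = 0.28571.
Likelihood ratio for E = 0.56/0.13 = 4.3077.
Posterior odds = prior odds × LR = 1.2308.
Posterior probability = odds/(1+odds) = 1.2308/2.2308 = 0.552.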